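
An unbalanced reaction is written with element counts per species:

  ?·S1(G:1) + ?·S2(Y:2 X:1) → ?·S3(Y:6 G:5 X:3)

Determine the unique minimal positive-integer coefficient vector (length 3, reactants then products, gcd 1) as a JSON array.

Y: 5·0+3·2 = 6 | 1·6 = 6
G: 5·1+3·0 = 5 | 1·5 = 5
X: 5·0+3·1 = 3 | 1·3 = 3
gcd(5,3,1) = 1

Coefficients: [5, 3, 1]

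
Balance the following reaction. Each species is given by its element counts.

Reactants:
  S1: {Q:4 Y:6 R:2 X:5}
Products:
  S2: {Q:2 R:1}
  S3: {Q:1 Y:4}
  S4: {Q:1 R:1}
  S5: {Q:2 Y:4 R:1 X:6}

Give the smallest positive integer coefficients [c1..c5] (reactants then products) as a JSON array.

Coefficients: [6, 3, 4, 4, 5]

Q: 6·4 = 24 | 3·2+4·1+4·1+5·2 = 24
Y: 6·6 = 36 | 3·0+4·4+4·0+5·4 = 36
R: 6·2 = 12 | 3·1+4·0+4·1+5·1 = 12
X: 6·5 = 30 | 3·0+4·0+4·0+5·6 = 30
gcd(6,3,4,4,5) = 1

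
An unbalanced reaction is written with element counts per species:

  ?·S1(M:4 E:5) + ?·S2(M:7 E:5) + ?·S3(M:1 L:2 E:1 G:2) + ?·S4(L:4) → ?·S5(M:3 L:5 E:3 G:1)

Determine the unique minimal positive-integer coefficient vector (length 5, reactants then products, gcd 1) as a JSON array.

M: 2·4+1·7+3·1+6·0 = 18 | 6·3 = 18
L: 2·0+1·0+3·2+6·4 = 30 | 6·5 = 30
E: 2·5+1·5+3·1+6·0 = 18 | 6·3 = 18
G: 2·0+1·0+3·2+6·0 = 6 | 6·1 = 6
gcd(2,1,3,6,6) = 1

Coefficients: [2, 1, 3, 6, 6]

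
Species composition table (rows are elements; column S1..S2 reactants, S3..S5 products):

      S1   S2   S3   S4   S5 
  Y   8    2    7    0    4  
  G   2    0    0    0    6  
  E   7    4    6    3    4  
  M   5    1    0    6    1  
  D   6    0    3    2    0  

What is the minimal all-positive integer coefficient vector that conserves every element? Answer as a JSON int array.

Coefficients: [3, 4, 4, 3, 1]

Y: 3·8+4·2 = 32 | 4·7+3·0+1·4 = 32
G: 3·2+4·0 = 6 | 4·0+3·0+1·6 = 6
E: 3·7+4·4 = 37 | 4·6+3·3+1·4 = 37
M: 3·5+4·1 = 19 | 4·0+3·6+1·1 = 19
D: 3·6+4·0 = 18 | 4·3+3·2+1·0 = 18
gcd(3,4,4,3,1) = 1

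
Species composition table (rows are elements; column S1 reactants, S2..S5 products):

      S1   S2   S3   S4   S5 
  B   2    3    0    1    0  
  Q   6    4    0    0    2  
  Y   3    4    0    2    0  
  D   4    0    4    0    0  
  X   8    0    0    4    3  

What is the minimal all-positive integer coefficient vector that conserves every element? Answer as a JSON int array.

B: 2·2 = 4 | 1·3+2·0+1·1+4·0 = 4
Q: 2·6 = 12 | 1·4+2·0+1·0+4·2 = 12
Y: 2·3 = 6 | 1·4+2·0+1·2+4·0 = 6
D: 2·4 = 8 | 1·0+2·4+1·0+4·0 = 8
X: 2·8 = 16 | 1·0+2·0+1·4+4·3 = 16
gcd(2,1,2,1,4) = 1

Coefficients: [2, 1, 2, 1, 4]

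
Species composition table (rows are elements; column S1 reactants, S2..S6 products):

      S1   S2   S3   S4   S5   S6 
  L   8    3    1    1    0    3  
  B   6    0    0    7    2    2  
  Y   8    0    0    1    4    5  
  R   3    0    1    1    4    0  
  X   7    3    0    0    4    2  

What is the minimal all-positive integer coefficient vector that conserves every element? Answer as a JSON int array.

Coefficients: [5, 5, 5, 2, 2, 6]

L: 5·8 = 40 | 5·3+5·1+2·1+2·0+6·3 = 40
B: 5·6 = 30 | 5·0+5·0+2·7+2·2+6·2 = 30
Y: 5·8 = 40 | 5·0+5·0+2·1+2·4+6·5 = 40
R: 5·3 = 15 | 5·0+5·1+2·1+2·4+6·0 = 15
X: 5·7 = 35 | 5·3+5·0+2·0+2·4+6·2 = 35
gcd(5,5,5,2,2,6) = 1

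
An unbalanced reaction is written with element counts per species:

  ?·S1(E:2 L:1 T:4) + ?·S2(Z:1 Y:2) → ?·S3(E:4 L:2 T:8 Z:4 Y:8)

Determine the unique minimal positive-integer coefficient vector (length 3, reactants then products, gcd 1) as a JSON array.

Coefficients: [2, 4, 1]

E: 2·2+4·0 = 4 | 1·4 = 4
L: 2·1+4·0 = 2 | 1·2 = 2
T: 2·4+4·0 = 8 | 1·8 = 8
Z: 2·0+4·1 = 4 | 1·4 = 4
Y: 2·0+4·2 = 8 | 1·8 = 8
gcd(2,4,1) = 1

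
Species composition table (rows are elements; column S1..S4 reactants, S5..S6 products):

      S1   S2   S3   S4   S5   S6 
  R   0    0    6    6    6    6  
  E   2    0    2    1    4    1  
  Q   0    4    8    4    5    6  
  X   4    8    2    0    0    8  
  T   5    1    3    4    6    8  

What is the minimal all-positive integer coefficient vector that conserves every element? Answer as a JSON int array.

R: 5·0+1·0+2·6+6·6 = 48 | 4·6+4·6 = 48
E: 5·2+1·0+2·2+6·1 = 20 | 4·4+4·1 = 20
Q: 5·0+1·4+2·8+6·4 = 44 | 4·5+4·6 = 44
X: 5·4+1·8+2·2+6·0 = 32 | 4·0+4·8 = 32
T: 5·5+1·1+2·3+6·4 = 56 | 4·6+4·8 = 56
gcd(5,1,2,6,4,4) = 1

Coefficients: [5, 1, 2, 6, 4, 4]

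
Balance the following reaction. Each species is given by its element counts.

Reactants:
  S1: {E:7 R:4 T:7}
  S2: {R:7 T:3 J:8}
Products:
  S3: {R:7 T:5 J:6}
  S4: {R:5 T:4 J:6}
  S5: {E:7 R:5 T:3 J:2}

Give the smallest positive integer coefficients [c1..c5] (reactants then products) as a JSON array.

E: 3·7+6·0 = 21 | 2·0+5·0+3·7 = 21
R: 3·4+6·7 = 54 | 2·7+5·5+3·5 = 54
T: 3·7+6·3 = 39 | 2·5+5·4+3·3 = 39
J: 3·0+6·8 = 48 | 2·6+5·6+3·2 = 48
gcd(3,6,2,5,3) = 1

Coefficients: [3, 6, 2, 5, 3]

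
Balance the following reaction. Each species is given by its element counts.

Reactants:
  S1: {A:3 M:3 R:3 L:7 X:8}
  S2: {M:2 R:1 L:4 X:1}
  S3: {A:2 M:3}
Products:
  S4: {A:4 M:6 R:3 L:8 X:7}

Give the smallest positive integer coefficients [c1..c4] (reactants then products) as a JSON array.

A: 4·3+3·0+4·2 = 20 | 5·4 = 20
M: 4·3+3·2+4·3 = 30 | 5·6 = 30
R: 4·3+3·1+4·0 = 15 | 5·3 = 15
L: 4·7+3·4+4·0 = 40 | 5·8 = 40
X: 4·8+3·1+4·0 = 35 | 5·7 = 35
gcd(4,3,4,5) = 1

Coefficients: [4, 3, 4, 5]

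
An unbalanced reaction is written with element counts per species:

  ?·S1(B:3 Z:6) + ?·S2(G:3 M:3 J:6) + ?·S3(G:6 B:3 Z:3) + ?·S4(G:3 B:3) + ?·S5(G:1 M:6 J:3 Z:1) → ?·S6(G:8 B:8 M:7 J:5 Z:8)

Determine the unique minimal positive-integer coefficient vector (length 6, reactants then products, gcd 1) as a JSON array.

Coefficients: [3, 1, 1, 4, 3, 3]

G: 3·0+1·3+1·6+4·3+3·1 = 24 | 3·8 = 24
B: 3·3+1·0+1·3+4·3+3·0 = 24 | 3·8 = 24
M: 3·0+1·3+1·0+4·0+3·6 = 21 | 3·7 = 21
J: 3·0+1·6+1·0+4·0+3·3 = 15 | 3·5 = 15
Z: 3·6+1·0+1·3+4·0+3·1 = 24 | 3·8 = 24
gcd(3,1,1,4,3,3) = 1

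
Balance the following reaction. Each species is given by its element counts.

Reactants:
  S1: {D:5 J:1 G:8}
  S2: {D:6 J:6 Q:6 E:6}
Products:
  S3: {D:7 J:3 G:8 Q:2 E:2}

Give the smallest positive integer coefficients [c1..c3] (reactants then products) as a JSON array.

D: 3·5+1·6 = 21 | 3·7 = 21
J: 3·1+1·6 = 9 | 3·3 = 9
G: 3·8+1·0 = 24 | 3·8 = 24
Q: 3·0+1·6 = 6 | 3·2 = 6
E: 3·0+1·6 = 6 | 3·2 = 6
gcd(3,1,3) = 1

Coefficients: [3, 1, 3]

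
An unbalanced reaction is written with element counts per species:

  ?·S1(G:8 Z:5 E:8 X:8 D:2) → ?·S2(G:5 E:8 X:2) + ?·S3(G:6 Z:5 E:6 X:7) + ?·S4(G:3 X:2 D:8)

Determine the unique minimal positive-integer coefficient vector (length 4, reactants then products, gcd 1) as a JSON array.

G: 4·8 = 32 | 1·5+4·6+1·3 = 32
Z: 4·5 = 20 | 1·0+4·5+1·0 = 20
E: 4·8 = 32 | 1·8+4·6+1·0 = 32
X: 4·8 = 32 | 1·2+4·7+1·2 = 32
D: 4·2 = 8 | 1·0+4·0+1·8 = 8
gcd(4,1,4,1) = 1

Coefficients: [4, 1, 4, 1]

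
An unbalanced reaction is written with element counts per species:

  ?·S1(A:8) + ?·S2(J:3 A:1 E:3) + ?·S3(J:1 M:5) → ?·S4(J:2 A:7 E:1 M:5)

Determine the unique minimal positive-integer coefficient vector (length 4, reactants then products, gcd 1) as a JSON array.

J: 5·0+2·3+6·1 = 12 | 6·2 = 12
A: 5·8+2·1+6·0 = 42 | 6·7 = 42
E: 5·0+2·3+6·0 = 6 | 6·1 = 6
M: 5·0+2·0+6·5 = 30 | 6·5 = 30
gcd(5,2,6,6) = 1

Coefficients: [5, 2, 6, 6]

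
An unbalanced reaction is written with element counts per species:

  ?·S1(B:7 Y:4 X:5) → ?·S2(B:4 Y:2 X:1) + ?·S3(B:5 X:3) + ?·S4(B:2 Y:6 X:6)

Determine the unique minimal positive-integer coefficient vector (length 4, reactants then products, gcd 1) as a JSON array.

B: 5·7 = 35 | 4·4+3·5+2·2 = 35
Y: 5·4 = 20 | 4·2+3·0+2·6 = 20
X: 5·5 = 25 | 4·1+3·3+2·6 = 25
gcd(5,4,3,2) = 1

Coefficients: [5, 4, 3, 2]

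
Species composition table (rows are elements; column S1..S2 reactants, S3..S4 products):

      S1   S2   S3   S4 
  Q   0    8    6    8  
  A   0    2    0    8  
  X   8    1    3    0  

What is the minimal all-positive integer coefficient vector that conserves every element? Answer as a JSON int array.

Q: 1·0+4·8 = 32 | 4·6+1·8 = 32
A: 1·0+4·2 = 8 | 4·0+1·8 = 8
X: 1·8+4·1 = 12 | 4·3+1·0 = 12
gcd(1,4,4,1) = 1

Coefficients: [1, 4, 4, 1]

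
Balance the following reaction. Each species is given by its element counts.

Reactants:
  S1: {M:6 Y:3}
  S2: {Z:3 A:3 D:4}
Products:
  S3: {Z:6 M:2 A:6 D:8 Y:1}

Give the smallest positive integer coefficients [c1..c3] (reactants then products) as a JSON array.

Z: 1·0+6·3 = 18 | 3·6 = 18
M: 1·6+6·0 = 6 | 3·2 = 6
A: 1·0+6·3 = 18 | 3·6 = 18
D: 1·0+6·4 = 24 | 3·8 = 24
Y: 1·3+6·0 = 3 | 3·1 = 3
gcd(1,6,3) = 1

Coefficients: [1, 6, 3]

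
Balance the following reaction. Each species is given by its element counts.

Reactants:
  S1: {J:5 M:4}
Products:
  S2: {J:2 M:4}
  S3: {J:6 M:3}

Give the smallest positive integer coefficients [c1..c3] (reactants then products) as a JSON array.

J: 6·5 = 30 | 3·2+4·6 = 30
M: 6·4 = 24 | 3·4+4·3 = 24
gcd(6,3,4) = 1

Coefficients: [6, 3, 4]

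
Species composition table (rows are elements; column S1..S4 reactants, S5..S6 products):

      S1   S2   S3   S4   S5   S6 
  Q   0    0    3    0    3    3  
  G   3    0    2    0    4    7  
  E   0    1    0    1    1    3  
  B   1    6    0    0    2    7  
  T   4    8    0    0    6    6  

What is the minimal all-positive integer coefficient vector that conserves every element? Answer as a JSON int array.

Q: 5·0+2·0+6·3+6·0 = 18 | 5·3+1·3 = 18
G: 5·3+2·0+6·2+6·0 = 27 | 5·4+1·7 = 27
E: 5·0+2·1+6·0+6·1 = 8 | 5·1+1·3 = 8
B: 5·1+2·6+6·0+6·0 = 17 | 5·2+1·7 = 17
T: 5·4+2·8+6·0+6·0 = 36 | 5·6+1·6 = 36
gcd(5,2,6,6,5,1) = 1

Coefficients: [5, 2, 6, 6, 5, 1]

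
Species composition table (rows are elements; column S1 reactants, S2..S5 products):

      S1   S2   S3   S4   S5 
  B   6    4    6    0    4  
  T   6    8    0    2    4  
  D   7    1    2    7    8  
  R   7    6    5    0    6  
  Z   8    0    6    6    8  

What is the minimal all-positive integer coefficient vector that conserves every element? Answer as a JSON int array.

B: 4·6 = 24 | 2·4+2·6+2·0+1·4 = 24
T: 4·6 = 24 | 2·8+2·0+2·2+1·4 = 24
D: 4·7 = 28 | 2·1+2·2+2·7+1·8 = 28
R: 4·7 = 28 | 2·6+2·5+2·0+1·6 = 28
Z: 4·8 = 32 | 2·0+2·6+2·6+1·8 = 32
gcd(4,2,2,2,1) = 1

Coefficients: [4, 2, 2, 2, 1]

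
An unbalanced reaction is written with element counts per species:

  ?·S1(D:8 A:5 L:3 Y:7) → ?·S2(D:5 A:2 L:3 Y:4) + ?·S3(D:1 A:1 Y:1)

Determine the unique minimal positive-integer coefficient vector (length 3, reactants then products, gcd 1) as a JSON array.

Coefficients: [1, 1, 3]

D: 1·8 = 8 | 1·5+3·1 = 8
A: 1·5 = 5 | 1·2+3·1 = 5
L: 1·3 = 3 | 1·3+3·0 = 3
Y: 1·7 = 7 | 1·4+3·1 = 7
gcd(1,1,3) = 1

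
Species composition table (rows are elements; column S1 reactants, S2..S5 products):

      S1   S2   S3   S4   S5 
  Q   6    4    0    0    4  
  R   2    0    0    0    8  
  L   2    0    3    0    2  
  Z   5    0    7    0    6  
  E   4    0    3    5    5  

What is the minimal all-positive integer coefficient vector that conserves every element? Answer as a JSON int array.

Q: 4·6 = 24 | 5·4+2·0+1·0+1·4 = 24
R: 4·2 = 8 | 5·0+2·0+1·0+1·8 = 8
L: 4·2 = 8 | 5·0+2·3+1·0+1·2 = 8
Z: 4·5 = 20 | 5·0+2·7+1·0+1·6 = 20
E: 4·4 = 16 | 5·0+2·3+1·5+1·5 = 16
gcd(4,5,2,1,1) = 1

Coefficients: [4, 5, 2, 1, 1]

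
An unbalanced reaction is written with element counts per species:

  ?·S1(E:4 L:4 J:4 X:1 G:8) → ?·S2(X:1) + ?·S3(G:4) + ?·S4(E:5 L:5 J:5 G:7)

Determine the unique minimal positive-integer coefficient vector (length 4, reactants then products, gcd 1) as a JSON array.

E: 5·4 = 20 | 5·0+3·0+4·5 = 20
L: 5·4 = 20 | 5·0+3·0+4·5 = 20
J: 5·4 = 20 | 5·0+3·0+4·5 = 20
X: 5·1 = 5 | 5·1+3·0+4·0 = 5
G: 5·8 = 40 | 5·0+3·4+4·7 = 40
gcd(5,5,3,4) = 1

Coefficients: [5, 5, 3, 4]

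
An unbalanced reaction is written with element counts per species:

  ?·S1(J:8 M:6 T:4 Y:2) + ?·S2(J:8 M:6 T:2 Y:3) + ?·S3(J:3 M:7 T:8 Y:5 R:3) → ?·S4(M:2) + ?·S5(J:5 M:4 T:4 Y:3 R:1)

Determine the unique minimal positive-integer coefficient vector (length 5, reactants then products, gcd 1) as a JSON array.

J: 1·8+2·8+2·3 = 30 | 4·0+6·5 = 30
M: 1·6+2·6+2·7 = 32 | 4·2+6·4 = 32
T: 1·4+2·2+2·8 = 24 | 4·0+6·4 = 24
Y: 1·2+2·3+2·5 = 18 | 4·0+6·3 = 18
R: 1·0+2·0+2·3 = 6 | 4·0+6·1 = 6
gcd(1,2,2,4,6) = 1

Coefficients: [1, 2, 2, 4, 6]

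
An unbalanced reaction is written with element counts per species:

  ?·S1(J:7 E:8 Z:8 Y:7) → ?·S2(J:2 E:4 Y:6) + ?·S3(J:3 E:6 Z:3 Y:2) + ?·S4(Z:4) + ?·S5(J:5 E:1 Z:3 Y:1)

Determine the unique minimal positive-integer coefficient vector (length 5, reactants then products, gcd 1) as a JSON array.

Coefficients: [6, 5, 4, 6, 4]

J: 6·7 = 42 | 5·2+4·3+6·0+4·5 = 42
E: 6·8 = 48 | 5·4+4·6+6·0+4·1 = 48
Z: 6·8 = 48 | 5·0+4·3+6·4+4·3 = 48
Y: 6·7 = 42 | 5·6+4·2+6·0+4·1 = 42
gcd(6,5,4,6,4) = 1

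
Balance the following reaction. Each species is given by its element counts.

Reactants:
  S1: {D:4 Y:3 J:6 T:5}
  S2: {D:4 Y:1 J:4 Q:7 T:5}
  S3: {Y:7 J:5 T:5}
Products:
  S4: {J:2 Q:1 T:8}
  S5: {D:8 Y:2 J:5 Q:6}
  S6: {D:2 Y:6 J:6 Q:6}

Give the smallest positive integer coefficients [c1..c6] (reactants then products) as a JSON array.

Coefficients: [2, 5, 1, 5, 3, 2]

D: 2·4+5·4+1·0 = 28 | 5·0+3·8+2·2 = 28
Y: 2·3+5·1+1·7 = 18 | 5·0+3·2+2·6 = 18
J: 2·6+5·4+1·5 = 37 | 5·2+3·5+2·6 = 37
Q: 2·0+5·7+1·0 = 35 | 5·1+3·6+2·6 = 35
T: 2·5+5·5+1·5 = 40 | 5·8+3·0+2·0 = 40
gcd(2,5,1,5,3,2) = 1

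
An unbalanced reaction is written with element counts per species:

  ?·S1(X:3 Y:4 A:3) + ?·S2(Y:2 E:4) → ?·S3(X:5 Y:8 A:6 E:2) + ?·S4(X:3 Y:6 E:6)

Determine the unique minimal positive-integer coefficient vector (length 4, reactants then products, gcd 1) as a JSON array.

X: 6·3+3·0 = 18 | 3·5+1·3 = 18
Y: 6·4+3·2 = 30 | 3·8+1·6 = 30
A: 6·3+3·0 = 18 | 3·6+1·0 = 18
E: 6·0+3·4 = 12 | 3·2+1·6 = 12
gcd(6,3,3,1) = 1

Coefficients: [6, 3, 3, 1]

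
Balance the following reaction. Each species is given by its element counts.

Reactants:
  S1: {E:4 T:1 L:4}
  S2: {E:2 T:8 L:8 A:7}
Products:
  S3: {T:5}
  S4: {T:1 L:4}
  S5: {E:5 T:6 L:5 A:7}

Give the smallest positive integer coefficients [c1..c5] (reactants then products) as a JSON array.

Coefficients: [3, 4, 1, 6, 4]

E: 3·4+4·2 = 20 | 1·0+6·0+4·5 = 20
T: 3·1+4·8 = 35 | 1·5+6·1+4·6 = 35
L: 3·4+4·8 = 44 | 1·0+6·4+4·5 = 44
A: 3·0+4·7 = 28 | 1·0+6·0+4·7 = 28
gcd(3,4,1,6,4) = 1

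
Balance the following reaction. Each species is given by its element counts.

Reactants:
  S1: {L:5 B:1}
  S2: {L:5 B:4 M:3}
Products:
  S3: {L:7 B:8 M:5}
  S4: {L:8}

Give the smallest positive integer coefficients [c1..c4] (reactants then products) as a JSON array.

Coefficients: [4, 5, 3, 3]

L: 4·5+5·5 = 45 | 3·7+3·8 = 45
B: 4·1+5·4 = 24 | 3·8+3·0 = 24
M: 4·0+5·3 = 15 | 3·5+3·0 = 15
gcd(4,5,3,3) = 1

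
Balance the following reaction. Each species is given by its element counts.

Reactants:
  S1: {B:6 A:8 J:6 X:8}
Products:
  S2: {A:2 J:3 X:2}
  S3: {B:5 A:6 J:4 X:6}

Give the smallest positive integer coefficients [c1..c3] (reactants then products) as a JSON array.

B: 5·6 = 30 | 2·0+6·5 = 30
A: 5·8 = 40 | 2·2+6·6 = 40
J: 5·6 = 30 | 2·3+6·4 = 30
X: 5·8 = 40 | 2·2+6·6 = 40
gcd(5,2,6) = 1

Coefficients: [5, 2, 6]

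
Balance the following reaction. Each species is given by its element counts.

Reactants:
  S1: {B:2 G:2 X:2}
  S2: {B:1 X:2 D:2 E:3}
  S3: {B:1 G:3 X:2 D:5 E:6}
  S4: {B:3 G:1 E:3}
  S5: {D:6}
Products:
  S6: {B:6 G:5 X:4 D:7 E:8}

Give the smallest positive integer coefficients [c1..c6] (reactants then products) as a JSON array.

Coefficients: [6, 2, 4, 6, 3, 6]

B: 6·2+2·1+4·1+6·3+3·0 = 36 | 6·6 = 36
G: 6·2+2·0+4·3+6·1+3·0 = 30 | 6·5 = 30
X: 6·2+2·2+4·2+6·0+3·0 = 24 | 6·4 = 24
D: 6·0+2·2+4·5+6·0+3·6 = 42 | 6·7 = 42
E: 6·0+2·3+4·6+6·3+3·0 = 48 | 6·8 = 48
gcd(6,2,4,6,3,6) = 1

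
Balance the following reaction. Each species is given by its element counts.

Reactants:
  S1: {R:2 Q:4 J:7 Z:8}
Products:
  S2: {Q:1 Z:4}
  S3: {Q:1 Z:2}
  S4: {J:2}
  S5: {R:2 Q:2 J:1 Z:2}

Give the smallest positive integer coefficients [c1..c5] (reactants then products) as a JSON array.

R: 1·2 = 2 | 1·0+1·0+3·0+1·2 = 2
Q: 1·4 = 4 | 1·1+1·1+3·0+1·2 = 4
J: 1·7 = 7 | 1·0+1·0+3·2+1·1 = 7
Z: 1·8 = 8 | 1·4+1·2+3·0+1·2 = 8
gcd(1,1,1,3,1) = 1

Coefficients: [1, 1, 1, 3, 1]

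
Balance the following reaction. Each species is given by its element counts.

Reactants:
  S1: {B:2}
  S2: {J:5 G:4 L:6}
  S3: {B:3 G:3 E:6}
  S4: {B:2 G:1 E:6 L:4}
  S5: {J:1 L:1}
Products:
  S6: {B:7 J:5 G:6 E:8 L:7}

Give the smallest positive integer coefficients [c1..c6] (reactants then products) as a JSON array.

B: 5·2+2·0+3·3+1·2+5·0 = 21 | 3·7 = 21
J: 5·0+2·5+3·0+1·0+5·1 = 15 | 3·5 = 15
G: 5·0+2·4+3·3+1·1+5·0 = 18 | 3·6 = 18
E: 5·0+2·0+3·6+1·6+5·0 = 24 | 3·8 = 24
L: 5·0+2·6+3·0+1·4+5·1 = 21 | 3·7 = 21
gcd(5,2,3,1,5,3) = 1

Coefficients: [5, 2, 3, 1, 5, 3]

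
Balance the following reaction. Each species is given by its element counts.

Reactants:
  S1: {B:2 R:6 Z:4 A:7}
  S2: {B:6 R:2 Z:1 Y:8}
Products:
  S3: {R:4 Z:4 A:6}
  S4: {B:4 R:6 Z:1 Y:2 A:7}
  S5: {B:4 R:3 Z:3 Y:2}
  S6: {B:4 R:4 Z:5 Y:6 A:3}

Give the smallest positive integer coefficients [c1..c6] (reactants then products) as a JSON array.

Coefficients: [6, 2, 3, 3, 2, 1]

B: 6·2+2·6 = 24 | 3·0+3·4+2·4+1·4 = 24
R: 6·6+2·2 = 40 | 3·4+3·6+2·3+1·4 = 40
Z: 6·4+2·1 = 26 | 3·4+3·1+2·3+1·5 = 26
Y: 6·0+2·8 = 16 | 3·0+3·2+2·2+1·6 = 16
A: 6·7+2·0 = 42 | 3·6+3·7+2·0+1·3 = 42
gcd(6,2,3,3,2,1) = 1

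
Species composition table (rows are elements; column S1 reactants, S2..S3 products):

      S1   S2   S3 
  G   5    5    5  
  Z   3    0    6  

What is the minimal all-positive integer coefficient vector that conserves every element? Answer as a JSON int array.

G: 2·5 = 10 | 1·5+1·5 = 10
Z: 2·3 = 6 | 1·0+1·6 = 6
gcd(2,1,1) = 1

Coefficients: [2, 1, 1]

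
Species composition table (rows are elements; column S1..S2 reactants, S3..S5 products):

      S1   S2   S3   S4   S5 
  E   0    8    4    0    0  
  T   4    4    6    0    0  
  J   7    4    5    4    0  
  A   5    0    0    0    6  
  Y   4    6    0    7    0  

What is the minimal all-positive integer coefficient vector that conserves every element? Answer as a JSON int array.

E: 6·0+3·8 = 24 | 6·4+6·0+5·0 = 24
T: 6·4+3·4 = 36 | 6·6+6·0+5·0 = 36
J: 6·7+3·4 = 54 | 6·5+6·4+5·0 = 54
A: 6·5+3·0 = 30 | 6·0+6·0+5·6 = 30
Y: 6·4+3·6 = 42 | 6·0+6·7+5·0 = 42
gcd(6,3,6,6,5) = 1

Coefficients: [6, 3, 6, 6, 5]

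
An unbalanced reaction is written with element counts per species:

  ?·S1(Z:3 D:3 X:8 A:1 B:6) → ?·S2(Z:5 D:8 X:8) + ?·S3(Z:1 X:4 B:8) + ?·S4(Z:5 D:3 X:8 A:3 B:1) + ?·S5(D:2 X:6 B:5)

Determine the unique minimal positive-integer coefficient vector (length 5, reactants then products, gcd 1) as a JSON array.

Coefficients: [6, 1, 3, 2, 2]

Z: 6·3 = 18 | 1·5+3·1+2·5+2·0 = 18
D: 6·3 = 18 | 1·8+3·0+2·3+2·2 = 18
X: 6·8 = 48 | 1·8+3·4+2·8+2·6 = 48
A: 6·1 = 6 | 1·0+3·0+2·3+2·0 = 6
B: 6·6 = 36 | 1·0+3·8+2·1+2·5 = 36
gcd(6,1,3,2,2) = 1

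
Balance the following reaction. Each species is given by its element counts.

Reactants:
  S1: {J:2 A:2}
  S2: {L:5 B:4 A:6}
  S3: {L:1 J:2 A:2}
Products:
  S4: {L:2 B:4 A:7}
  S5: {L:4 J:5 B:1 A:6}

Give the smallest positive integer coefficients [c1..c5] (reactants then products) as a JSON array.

Coefficients: [5, 3, 5, 2, 4]

L: 5·0+3·5+5·1 = 20 | 2·2+4·4 = 20
J: 5·2+3·0+5·2 = 20 | 2·0+4·5 = 20
B: 5·0+3·4+5·0 = 12 | 2·4+4·1 = 12
A: 5·2+3·6+5·2 = 38 | 2·7+4·6 = 38
gcd(5,3,5,2,4) = 1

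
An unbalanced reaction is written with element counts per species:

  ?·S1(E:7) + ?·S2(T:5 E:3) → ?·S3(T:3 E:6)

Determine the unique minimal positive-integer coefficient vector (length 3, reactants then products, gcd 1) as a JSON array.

Coefficients: [3, 3, 5]

T: 3·0+3·5 = 15 | 5·3 = 15
E: 3·7+3·3 = 30 | 5·6 = 30
gcd(3,3,5) = 1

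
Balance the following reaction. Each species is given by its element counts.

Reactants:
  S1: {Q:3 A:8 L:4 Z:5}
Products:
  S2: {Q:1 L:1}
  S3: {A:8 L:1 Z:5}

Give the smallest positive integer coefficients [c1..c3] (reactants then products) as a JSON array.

Q: 1·3 = 3 | 3·1+1·0 = 3
A: 1·8 = 8 | 3·0+1·8 = 8
L: 1·4 = 4 | 3·1+1·1 = 4
Z: 1·5 = 5 | 3·0+1·5 = 5
gcd(1,3,1) = 1

Coefficients: [1, 3, 1]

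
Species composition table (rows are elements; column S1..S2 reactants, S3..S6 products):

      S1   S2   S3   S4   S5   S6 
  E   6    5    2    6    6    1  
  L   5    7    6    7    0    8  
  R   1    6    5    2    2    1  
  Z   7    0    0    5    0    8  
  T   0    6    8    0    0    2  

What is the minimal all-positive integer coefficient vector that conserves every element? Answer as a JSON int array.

Coefficients: [3, 2, 1, 1, 3, 2]

E: 3·6+2·5 = 28 | 1·2+1·6+3·6+2·1 = 28
L: 3·5+2·7 = 29 | 1·6+1·7+3·0+2·8 = 29
R: 3·1+2·6 = 15 | 1·5+1·2+3·2+2·1 = 15
Z: 3·7+2·0 = 21 | 1·0+1·5+3·0+2·8 = 21
T: 3·0+2·6 = 12 | 1·8+1·0+3·0+2·2 = 12
gcd(3,2,1,1,3,2) = 1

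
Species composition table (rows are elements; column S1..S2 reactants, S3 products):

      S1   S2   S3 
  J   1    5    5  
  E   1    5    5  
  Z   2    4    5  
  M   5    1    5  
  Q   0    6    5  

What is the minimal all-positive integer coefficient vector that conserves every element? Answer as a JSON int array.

J: 5·1+5·5 = 30 | 6·5 = 30
E: 5·1+5·5 = 30 | 6·5 = 30
Z: 5·2+5·4 = 30 | 6·5 = 30
M: 5·5+5·1 = 30 | 6·5 = 30
Q: 5·0+5·6 = 30 | 6·5 = 30
gcd(5,5,6) = 1

Coefficients: [5, 5, 6]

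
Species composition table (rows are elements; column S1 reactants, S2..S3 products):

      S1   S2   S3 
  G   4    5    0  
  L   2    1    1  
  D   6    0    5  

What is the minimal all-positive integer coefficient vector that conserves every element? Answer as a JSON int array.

Coefficients: [5, 4, 6]

G: 5·4 = 20 | 4·5+6·0 = 20
L: 5·2 = 10 | 4·1+6·1 = 10
D: 5·6 = 30 | 4·0+6·5 = 30
gcd(5,4,6) = 1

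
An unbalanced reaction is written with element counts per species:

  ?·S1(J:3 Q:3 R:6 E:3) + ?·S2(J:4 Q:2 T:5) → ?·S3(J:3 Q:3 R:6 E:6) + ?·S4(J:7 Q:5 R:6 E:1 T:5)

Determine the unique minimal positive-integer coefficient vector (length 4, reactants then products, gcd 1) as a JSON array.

Coefficients: [5, 3, 2, 3]

J: 5·3+3·4 = 27 | 2·3+3·7 = 27
Q: 5·3+3·2 = 21 | 2·3+3·5 = 21
R: 5·6+3·0 = 30 | 2·6+3·6 = 30
E: 5·3+3·0 = 15 | 2·6+3·1 = 15
T: 5·0+3·5 = 15 | 2·0+3·5 = 15
gcd(5,3,2,3) = 1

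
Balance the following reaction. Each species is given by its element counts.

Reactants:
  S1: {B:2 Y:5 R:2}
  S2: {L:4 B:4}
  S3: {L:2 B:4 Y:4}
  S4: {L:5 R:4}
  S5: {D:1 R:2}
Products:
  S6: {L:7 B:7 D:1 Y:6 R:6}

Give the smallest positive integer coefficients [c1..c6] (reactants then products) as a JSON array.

L: 4·0+4·4+1·2+2·5+4·0 = 28 | 4·7 = 28
B: 4·2+4·4+1·4+2·0+4·0 = 28 | 4·7 = 28
D: 4·0+4·0+1·0+2·0+4·1 = 4 | 4·1 = 4
Y: 4·5+4·0+1·4+2·0+4·0 = 24 | 4·6 = 24
R: 4·2+4·0+1·0+2·4+4·2 = 24 | 4·6 = 24
gcd(4,4,1,2,4,4) = 1

Coefficients: [4, 4, 1, 2, 4, 4]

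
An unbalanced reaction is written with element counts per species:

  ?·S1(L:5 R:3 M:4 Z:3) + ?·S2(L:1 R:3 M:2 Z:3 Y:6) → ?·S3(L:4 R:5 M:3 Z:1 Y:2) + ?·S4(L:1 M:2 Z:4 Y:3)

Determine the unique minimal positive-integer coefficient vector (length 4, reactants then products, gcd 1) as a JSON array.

Coefficients: [5, 5, 6, 6]

L: 5·5+5·1 = 30 | 6·4+6·1 = 30
R: 5·3+5·3 = 30 | 6·5+6·0 = 30
M: 5·4+5·2 = 30 | 6·3+6·2 = 30
Z: 5·3+5·3 = 30 | 6·1+6·4 = 30
Y: 5·0+5·6 = 30 | 6·2+6·3 = 30
gcd(5,5,6,6) = 1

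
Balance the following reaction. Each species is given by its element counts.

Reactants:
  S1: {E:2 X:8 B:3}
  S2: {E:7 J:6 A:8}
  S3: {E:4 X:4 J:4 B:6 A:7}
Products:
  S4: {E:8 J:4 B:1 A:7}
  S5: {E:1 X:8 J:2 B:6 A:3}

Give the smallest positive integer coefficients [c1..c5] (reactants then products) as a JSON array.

Coefficients: [3, 1, 4, 3, 5]

E: 3·2+1·7+4·4 = 29 | 3·8+5·1 = 29
X: 3·8+1·0+4·4 = 40 | 3·0+5·8 = 40
J: 3·0+1·6+4·4 = 22 | 3·4+5·2 = 22
B: 3·3+1·0+4·6 = 33 | 3·1+5·6 = 33
A: 3·0+1·8+4·7 = 36 | 3·7+5·3 = 36
gcd(3,1,4,3,5) = 1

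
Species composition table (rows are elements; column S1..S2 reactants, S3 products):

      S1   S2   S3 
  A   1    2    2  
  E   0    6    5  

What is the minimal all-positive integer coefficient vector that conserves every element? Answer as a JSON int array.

A: 2·1+5·2 = 12 | 6·2 = 12
E: 2·0+5·6 = 30 | 6·5 = 30
gcd(2,5,6) = 1

Coefficients: [2, 5, 6]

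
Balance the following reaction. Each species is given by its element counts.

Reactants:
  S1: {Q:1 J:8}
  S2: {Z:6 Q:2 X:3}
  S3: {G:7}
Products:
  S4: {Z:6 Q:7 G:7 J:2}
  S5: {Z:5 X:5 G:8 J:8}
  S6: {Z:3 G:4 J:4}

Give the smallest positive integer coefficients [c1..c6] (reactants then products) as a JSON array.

Coefficients: [4, 5, 6, 2, 3, 1]

Z: 4·0+5·6+6·0 = 30 | 2·6+3·5+1·3 = 30
Q: 4·1+5·2+6·0 = 14 | 2·7+3·0+1·0 = 14
X: 4·0+5·3+6·0 = 15 | 2·0+3·5+1·0 = 15
G: 4·0+5·0+6·7 = 42 | 2·7+3·8+1·4 = 42
J: 4·8+5·0+6·0 = 32 | 2·2+3·8+1·4 = 32
gcd(4,5,6,2,3,1) = 1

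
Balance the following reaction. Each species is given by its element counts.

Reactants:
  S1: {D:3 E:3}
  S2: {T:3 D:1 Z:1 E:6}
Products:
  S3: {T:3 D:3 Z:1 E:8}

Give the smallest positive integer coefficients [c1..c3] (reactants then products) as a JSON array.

Coefficients: [2, 3, 3]

T: 2·0+3·3 = 9 | 3·3 = 9
D: 2·3+3·1 = 9 | 3·3 = 9
Z: 2·0+3·1 = 3 | 3·1 = 3
E: 2·3+3·6 = 24 | 3·8 = 24
gcd(2,3,3) = 1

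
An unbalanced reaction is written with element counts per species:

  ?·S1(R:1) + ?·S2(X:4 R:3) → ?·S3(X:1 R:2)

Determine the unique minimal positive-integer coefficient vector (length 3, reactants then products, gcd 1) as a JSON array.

Coefficients: [5, 1, 4]

X: 5·0+1·4 = 4 | 4·1 = 4
R: 5·1+1·3 = 8 | 4·2 = 8
gcd(5,1,4) = 1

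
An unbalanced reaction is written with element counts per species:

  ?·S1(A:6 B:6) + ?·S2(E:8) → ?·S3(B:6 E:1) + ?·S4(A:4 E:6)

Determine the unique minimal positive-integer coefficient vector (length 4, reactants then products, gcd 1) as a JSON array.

Coefficients: [4, 5, 4, 6]

A: 4·6+5·0 = 24 | 4·0+6·4 = 24
B: 4·6+5·0 = 24 | 4·6+6·0 = 24
E: 4·0+5·8 = 40 | 4·1+6·6 = 40
gcd(4,5,4,6) = 1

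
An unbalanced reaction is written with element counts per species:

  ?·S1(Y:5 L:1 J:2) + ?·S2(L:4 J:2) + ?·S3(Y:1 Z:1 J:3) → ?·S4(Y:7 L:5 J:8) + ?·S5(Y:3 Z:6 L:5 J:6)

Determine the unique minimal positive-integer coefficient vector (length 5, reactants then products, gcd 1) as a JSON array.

Y: 5·5+5·0+6·1 = 31 | 4·7+1·3 = 31
Z: 5·0+5·0+6·1 = 6 | 4·0+1·6 = 6
L: 5·1+5·4+6·0 = 25 | 4·5+1·5 = 25
J: 5·2+5·2+6·3 = 38 | 4·8+1·6 = 38
gcd(5,5,6,4,1) = 1

Coefficients: [5, 5, 6, 4, 1]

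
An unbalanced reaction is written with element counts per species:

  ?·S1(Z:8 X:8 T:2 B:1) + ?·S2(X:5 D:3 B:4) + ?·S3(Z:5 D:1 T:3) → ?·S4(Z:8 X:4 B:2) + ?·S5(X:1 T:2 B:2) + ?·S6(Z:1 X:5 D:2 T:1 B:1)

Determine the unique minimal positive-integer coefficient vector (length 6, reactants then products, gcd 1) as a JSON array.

Coefficients: [3, 3, 1, 3, 2, 5]

Z: 3·8+3·0+1·5 = 29 | 3·8+2·0+5·1 = 29
X: 3·8+3·5+1·0 = 39 | 3·4+2·1+5·5 = 39
D: 3·0+3·3+1·1 = 10 | 3·0+2·0+5·2 = 10
T: 3·2+3·0+1·3 = 9 | 3·0+2·2+5·1 = 9
B: 3·1+3·4+1·0 = 15 | 3·2+2·2+5·1 = 15
gcd(3,3,1,3,2,5) = 1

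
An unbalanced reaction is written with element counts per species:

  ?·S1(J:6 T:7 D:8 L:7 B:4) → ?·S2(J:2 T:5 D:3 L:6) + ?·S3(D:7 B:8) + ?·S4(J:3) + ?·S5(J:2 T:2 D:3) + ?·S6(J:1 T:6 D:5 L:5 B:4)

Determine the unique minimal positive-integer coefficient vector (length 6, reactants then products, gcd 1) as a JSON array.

Coefficients: [5, 5, 2, 5, 2, 1]

J: 5·6 = 30 | 5·2+2·0+5·3+2·2+1·1 = 30
T: 5·7 = 35 | 5·5+2·0+5·0+2·2+1·6 = 35
D: 5·8 = 40 | 5·3+2·7+5·0+2·3+1·5 = 40
L: 5·7 = 35 | 5·6+2·0+5·0+2·0+1·5 = 35
B: 5·4 = 20 | 5·0+2·8+5·0+2·0+1·4 = 20
gcd(5,5,2,5,2,1) = 1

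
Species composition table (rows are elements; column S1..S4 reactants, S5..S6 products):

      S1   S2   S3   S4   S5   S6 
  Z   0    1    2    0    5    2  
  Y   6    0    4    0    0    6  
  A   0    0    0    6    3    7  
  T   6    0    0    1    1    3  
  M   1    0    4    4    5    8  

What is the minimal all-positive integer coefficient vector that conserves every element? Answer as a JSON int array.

Coefficients: [1, 5, 3, 4, 1, 3]

Z: 1·0+5·1+3·2+4·0 = 11 | 1·5+3·2 = 11
Y: 1·6+5·0+3·4+4·0 = 18 | 1·0+3·6 = 18
A: 1·0+5·0+3·0+4·6 = 24 | 1·3+3·7 = 24
T: 1·6+5·0+3·0+4·1 = 10 | 1·1+3·3 = 10
M: 1·1+5·0+3·4+4·4 = 29 | 1·5+3·8 = 29
gcd(1,5,3,4,1,3) = 1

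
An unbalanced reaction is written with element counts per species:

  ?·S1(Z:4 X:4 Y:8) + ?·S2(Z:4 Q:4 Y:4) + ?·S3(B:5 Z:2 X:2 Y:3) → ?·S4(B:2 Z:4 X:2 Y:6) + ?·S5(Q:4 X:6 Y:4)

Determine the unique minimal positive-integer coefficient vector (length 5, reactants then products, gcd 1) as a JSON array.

Coefficients: [3, 1, 2, 5, 1]

B: 3·0+1·0+2·5 = 10 | 5·2+1·0 = 10
Z: 3·4+1·4+2·2 = 20 | 5·4+1·0 = 20
Q: 3·0+1·4+2·0 = 4 | 5·0+1·4 = 4
X: 3·4+1·0+2·2 = 16 | 5·2+1·6 = 16
Y: 3·8+1·4+2·3 = 34 | 5·6+1·4 = 34
gcd(3,1,2,5,1) = 1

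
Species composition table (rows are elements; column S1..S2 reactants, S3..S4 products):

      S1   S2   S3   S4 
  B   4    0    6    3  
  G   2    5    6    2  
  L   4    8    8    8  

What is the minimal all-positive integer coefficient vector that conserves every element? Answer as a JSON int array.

B: 6·4+2·0 = 24 | 3·6+2·3 = 24
G: 6·2+2·5 = 22 | 3·6+2·2 = 22
L: 6·4+2·8 = 40 | 3·8+2·8 = 40
gcd(6,2,3,2) = 1

Coefficients: [6, 2, 3, 2]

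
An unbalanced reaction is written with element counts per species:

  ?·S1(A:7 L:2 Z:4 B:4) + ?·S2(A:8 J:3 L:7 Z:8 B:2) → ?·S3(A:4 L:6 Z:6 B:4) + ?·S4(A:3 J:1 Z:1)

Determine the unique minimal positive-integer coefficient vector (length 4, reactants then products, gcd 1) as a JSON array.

A: 2·7+2·8 = 30 | 3·4+6·3 = 30
J: 2·0+2·3 = 6 | 3·0+6·1 = 6
L: 2·2+2·7 = 18 | 3·6+6·0 = 18
Z: 2·4+2·8 = 24 | 3·6+6·1 = 24
B: 2·4+2·2 = 12 | 3·4+6·0 = 12
gcd(2,2,3,6) = 1

Coefficients: [2, 2, 3, 6]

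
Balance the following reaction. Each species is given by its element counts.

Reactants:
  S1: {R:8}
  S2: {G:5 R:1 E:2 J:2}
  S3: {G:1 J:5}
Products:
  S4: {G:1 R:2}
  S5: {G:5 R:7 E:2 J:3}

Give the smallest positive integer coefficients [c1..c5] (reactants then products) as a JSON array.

G: 4·0+5·5+1·1 = 26 | 1·1+5·5 = 26
R: 4·8+5·1+1·0 = 37 | 1·2+5·7 = 37
E: 4·0+5·2+1·0 = 10 | 1·0+5·2 = 10
J: 4·0+5·2+1·5 = 15 | 1·0+5·3 = 15
gcd(4,5,1,1,5) = 1

Coefficients: [4, 5, 1, 1, 5]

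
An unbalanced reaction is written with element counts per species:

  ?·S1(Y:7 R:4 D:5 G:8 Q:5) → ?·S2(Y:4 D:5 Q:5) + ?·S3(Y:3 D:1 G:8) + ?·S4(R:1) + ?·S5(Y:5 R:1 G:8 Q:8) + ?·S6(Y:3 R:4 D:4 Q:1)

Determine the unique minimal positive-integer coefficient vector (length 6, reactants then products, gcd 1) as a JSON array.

Coefficients: [3, 1, 2, 3, 1, 2]

Y: 3·7 = 21 | 1·4+2·3+3·0+1·5+2·3 = 21
R: 3·4 = 12 | 1·0+2·0+3·1+1·1+2·4 = 12
D: 3·5 = 15 | 1·5+2·1+3·0+1·0+2·4 = 15
G: 3·8 = 24 | 1·0+2·8+3·0+1·8+2·0 = 24
Q: 3·5 = 15 | 1·5+2·0+3·0+1·8+2·1 = 15
gcd(3,1,2,3,1,2) = 1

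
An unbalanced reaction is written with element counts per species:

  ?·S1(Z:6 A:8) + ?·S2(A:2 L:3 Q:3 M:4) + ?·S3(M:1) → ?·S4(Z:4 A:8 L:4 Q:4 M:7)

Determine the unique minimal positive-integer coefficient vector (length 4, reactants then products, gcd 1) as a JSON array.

Coefficients: [2, 4, 5, 3]

Z: 2·6+4·0+5·0 = 12 | 3·4 = 12
A: 2·8+4·2+5·0 = 24 | 3·8 = 24
L: 2·0+4·3+5·0 = 12 | 3·4 = 12
Q: 2·0+4·3+5·0 = 12 | 3·4 = 12
M: 2·0+4·4+5·1 = 21 | 3·7 = 21
gcd(2,4,5,3) = 1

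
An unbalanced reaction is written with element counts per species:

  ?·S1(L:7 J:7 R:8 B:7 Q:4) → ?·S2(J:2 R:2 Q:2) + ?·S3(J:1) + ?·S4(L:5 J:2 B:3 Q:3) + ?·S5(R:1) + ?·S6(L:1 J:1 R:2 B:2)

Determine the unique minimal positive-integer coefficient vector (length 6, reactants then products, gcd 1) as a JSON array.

L: 2·7 = 14 | 1·0+4·0+2·5+6·0+4·1 = 14
J: 2·7 = 14 | 1·2+4·1+2·2+6·0+4·1 = 14
R: 2·8 = 16 | 1·2+4·0+2·0+6·1+4·2 = 16
B: 2·7 = 14 | 1·0+4·0+2·3+6·0+4·2 = 14
Q: 2·4 = 8 | 1·2+4·0+2·3+6·0+4·0 = 8
gcd(2,1,4,2,6,4) = 1

Coefficients: [2, 1, 4, 2, 6, 4]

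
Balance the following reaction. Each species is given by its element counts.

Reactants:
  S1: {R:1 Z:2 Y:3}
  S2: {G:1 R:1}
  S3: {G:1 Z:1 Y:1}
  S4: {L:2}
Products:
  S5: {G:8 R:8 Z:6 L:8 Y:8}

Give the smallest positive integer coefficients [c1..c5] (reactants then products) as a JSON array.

G: 2·0+6·1+2·1+4·0 = 8 | 1·8 = 8
R: 2·1+6·1+2·0+4·0 = 8 | 1·8 = 8
Z: 2·2+6·0+2·1+4·0 = 6 | 1·6 = 6
L: 2·0+6·0+2·0+4·2 = 8 | 1·8 = 8
Y: 2·3+6·0+2·1+4·0 = 8 | 1·8 = 8
gcd(2,6,2,4,1) = 1

Coefficients: [2, 6, 2, 4, 1]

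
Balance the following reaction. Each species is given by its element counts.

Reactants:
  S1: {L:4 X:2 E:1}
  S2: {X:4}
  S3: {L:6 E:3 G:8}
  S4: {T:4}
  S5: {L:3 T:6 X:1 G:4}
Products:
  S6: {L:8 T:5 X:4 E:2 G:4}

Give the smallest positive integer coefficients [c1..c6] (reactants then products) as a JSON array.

L: 5·4+1·0+1·6+2·0+2·3 = 32 | 4·8 = 32
T: 5·0+1·0+1·0+2·4+2·6 = 20 | 4·5 = 20
X: 5·2+1·4+1·0+2·0+2·1 = 16 | 4·4 = 16
E: 5·1+1·0+1·3+2·0+2·0 = 8 | 4·2 = 8
G: 5·0+1·0+1·8+2·0+2·4 = 16 | 4·4 = 16
gcd(5,1,1,2,2,4) = 1

Coefficients: [5, 1, 1, 2, 2, 4]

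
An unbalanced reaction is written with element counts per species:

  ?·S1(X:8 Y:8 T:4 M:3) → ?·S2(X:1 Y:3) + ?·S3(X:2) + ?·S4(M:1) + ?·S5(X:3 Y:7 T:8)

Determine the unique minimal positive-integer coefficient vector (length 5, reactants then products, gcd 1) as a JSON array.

Coefficients: [2, 3, 5, 6, 1]

X: 2·8 = 16 | 3·1+5·2+6·0+1·3 = 16
Y: 2·8 = 16 | 3·3+5·0+6·0+1·7 = 16
T: 2·4 = 8 | 3·0+5·0+6·0+1·8 = 8
M: 2·3 = 6 | 3·0+5·0+6·1+1·0 = 6
gcd(2,3,5,6,1) = 1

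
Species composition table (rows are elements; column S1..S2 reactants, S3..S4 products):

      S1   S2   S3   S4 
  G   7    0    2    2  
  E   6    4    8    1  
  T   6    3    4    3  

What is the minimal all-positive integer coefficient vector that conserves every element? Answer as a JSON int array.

G: 2·7+4·0 = 14 | 3·2+4·2 = 14
E: 2·6+4·4 = 28 | 3·8+4·1 = 28
T: 2·6+4·3 = 24 | 3·4+4·3 = 24
gcd(2,4,3,4) = 1

Coefficients: [2, 4, 3, 4]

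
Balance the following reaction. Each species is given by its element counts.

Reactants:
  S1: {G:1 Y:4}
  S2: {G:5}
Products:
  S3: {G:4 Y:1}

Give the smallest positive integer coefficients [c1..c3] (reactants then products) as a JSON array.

Coefficients: [1, 3, 4]

G: 1·1+3·5 = 16 | 4·4 = 16
Y: 1·4+3·0 = 4 | 4·1 = 4
gcd(1,3,4) = 1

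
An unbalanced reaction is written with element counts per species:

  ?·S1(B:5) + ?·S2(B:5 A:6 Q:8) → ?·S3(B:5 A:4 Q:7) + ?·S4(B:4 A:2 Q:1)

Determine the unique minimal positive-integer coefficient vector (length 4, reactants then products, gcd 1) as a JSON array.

B: 4·5+5·5 = 45 | 5·5+5·4 = 45
A: 4·0+5·6 = 30 | 5·4+5·2 = 30
Q: 4·0+5·8 = 40 | 5·7+5·1 = 40
gcd(4,5,5,5) = 1

Coefficients: [4, 5, 5, 5]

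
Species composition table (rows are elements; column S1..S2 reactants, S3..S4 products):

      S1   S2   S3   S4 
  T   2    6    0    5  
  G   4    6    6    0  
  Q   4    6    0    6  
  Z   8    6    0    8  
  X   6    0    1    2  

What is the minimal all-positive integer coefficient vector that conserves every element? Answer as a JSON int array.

Coefficients: [3, 4, 6, 6]

T: 3·2+4·6 = 30 | 6·0+6·5 = 30
G: 3·4+4·6 = 36 | 6·6+6·0 = 36
Q: 3·4+4·6 = 36 | 6·0+6·6 = 36
Z: 3·8+4·6 = 48 | 6·0+6·8 = 48
X: 3·6+4·0 = 18 | 6·1+6·2 = 18
gcd(3,4,6,6) = 1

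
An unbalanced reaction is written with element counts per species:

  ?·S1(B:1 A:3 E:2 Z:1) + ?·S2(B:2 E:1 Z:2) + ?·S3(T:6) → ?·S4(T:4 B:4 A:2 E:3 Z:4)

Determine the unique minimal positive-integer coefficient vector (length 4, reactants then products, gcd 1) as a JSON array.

T: 2·0+5·0+2·6 = 12 | 3·4 = 12
B: 2·1+5·2+2·0 = 12 | 3·4 = 12
A: 2·3+5·0+2·0 = 6 | 3·2 = 6
E: 2·2+5·1+2·0 = 9 | 3·3 = 9
Z: 2·1+5·2+2·0 = 12 | 3·4 = 12
gcd(2,5,2,3) = 1

Coefficients: [2, 5, 2, 3]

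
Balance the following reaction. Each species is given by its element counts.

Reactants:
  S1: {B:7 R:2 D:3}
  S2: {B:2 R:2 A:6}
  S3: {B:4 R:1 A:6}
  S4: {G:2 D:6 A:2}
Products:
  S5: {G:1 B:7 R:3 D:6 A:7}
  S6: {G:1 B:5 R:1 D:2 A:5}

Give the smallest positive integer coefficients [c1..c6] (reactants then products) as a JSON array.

G: 4·0+3·0+4·0+4·2 = 8 | 5·1+3·1 = 8
B: 4·7+3·2+4·4+4·0 = 50 | 5·7+3·5 = 50
R: 4·2+3·2+4·1+4·0 = 18 | 5·3+3·1 = 18
D: 4·3+3·0+4·0+4·6 = 36 | 5·6+3·2 = 36
A: 4·0+3·6+4·6+4·2 = 50 | 5·7+3·5 = 50
gcd(4,3,4,4,5,3) = 1

Coefficients: [4, 3, 4, 4, 5, 3]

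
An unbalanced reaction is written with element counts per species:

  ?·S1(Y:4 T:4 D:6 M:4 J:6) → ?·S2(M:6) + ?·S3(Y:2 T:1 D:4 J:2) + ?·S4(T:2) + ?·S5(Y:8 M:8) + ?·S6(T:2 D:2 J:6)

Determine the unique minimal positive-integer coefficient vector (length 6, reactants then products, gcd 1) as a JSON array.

Coefficients: [5, 2, 6, 4, 1, 3]

Y: 5·4 = 20 | 2·0+6·2+4·0+1·8+3·0 = 20
T: 5·4 = 20 | 2·0+6·1+4·2+1·0+3·2 = 20
D: 5·6 = 30 | 2·0+6·4+4·0+1·0+3·2 = 30
M: 5·4 = 20 | 2·6+6·0+4·0+1·8+3·0 = 20
J: 5·6 = 30 | 2·0+6·2+4·0+1·0+3·6 = 30
gcd(5,2,6,4,1,3) = 1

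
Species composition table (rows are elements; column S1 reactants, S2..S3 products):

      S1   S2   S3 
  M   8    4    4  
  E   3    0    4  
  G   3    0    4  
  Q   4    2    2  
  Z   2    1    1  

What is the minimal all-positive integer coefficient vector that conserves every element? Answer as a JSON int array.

M: 4·8 = 32 | 5·4+3·4 = 32
E: 4·3 = 12 | 5·0+3·4 = 12
G: 4·3 = 12 | 5·0+3·4 = 12
Q: 4·4 = 16 | 5·2+3·2 = 16
Z: 4·2 = 8 | 5·1+3·1 = 8
gcd(4,5,3) = 1

Coefficients: [4, 5, 3]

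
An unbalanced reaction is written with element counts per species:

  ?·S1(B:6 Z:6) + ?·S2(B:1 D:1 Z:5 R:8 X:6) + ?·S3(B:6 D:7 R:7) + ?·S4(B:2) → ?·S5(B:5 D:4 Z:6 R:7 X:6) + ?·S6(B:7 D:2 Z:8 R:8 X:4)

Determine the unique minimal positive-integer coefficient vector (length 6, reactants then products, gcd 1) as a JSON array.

B: 5·6+6·1+2·6+2·2 = 52 | 2·5+6·7 = 52
D: 5·0+6·1+2·7+2·0 = 20 | 2·4+6·2 = 20
Z: 5·6+6·5+2·0+2·0 = 60 | 2·6+6·8 = 60
R: 5·0+6·8+2·7+2·0 = 62 | 2·7+6·8 = 62
X: 5·0+6·6+2·0+2·0 = 36 | 2·6+6·4 = 36
gcd(5,6,2,2,2,6) = 1

Coefficients: [5, 6, 2, 2, 2, 6]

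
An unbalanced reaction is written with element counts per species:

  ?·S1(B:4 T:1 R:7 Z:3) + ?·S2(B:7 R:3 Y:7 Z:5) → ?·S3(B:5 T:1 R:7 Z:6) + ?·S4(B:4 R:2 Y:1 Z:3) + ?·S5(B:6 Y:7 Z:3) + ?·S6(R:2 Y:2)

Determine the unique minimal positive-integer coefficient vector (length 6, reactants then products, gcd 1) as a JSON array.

Coefficients: [2, 6, 2, 4, 4, 5]

B: 2·4+6·7 = 50 | 2·5+4·4+4·6+5·0 = 50
T: 2·1+6·0 = 2 | 2·1+4·0+4·0+5·0 = 2
R: 2·7+6·3 = 32 | 2·7+4·2+4·0+5·2 = 32
Y: 2·0+6·7 = 42 | 2·0+4·1+4·7+5·2 = 42
Z: 2·3+6·5 = 36 | 2·6+4·3+4·3+5·0 = 36
gcd(2,6,2,4,4,5) = 1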